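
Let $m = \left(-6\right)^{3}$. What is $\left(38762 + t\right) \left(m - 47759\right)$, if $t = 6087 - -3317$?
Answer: $-2310763850$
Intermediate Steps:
$m = -216$
$t = 9404$ ($t = 6087 + 3317 = 9404$)
$\left(38762 + t\right) \left(m - 47759\right) = \left(38762 + 9404\right) \left(-216 - 47759\right) = 48166 \left(-47975\right) = -2310763850$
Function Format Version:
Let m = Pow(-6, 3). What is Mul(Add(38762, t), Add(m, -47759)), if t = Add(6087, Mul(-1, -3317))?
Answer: -2310763850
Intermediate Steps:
m = -216
t = 9404 (t = Add(6087, 3317) = 9404)
Mul(Add(38762, t), Add(m, -47759)) = Mul(Add(38762, 9404), Add(-216, -47759)) = Mul(48166, -47975) = -2310763850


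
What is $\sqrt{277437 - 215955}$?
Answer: $\sqrt{61482} \approx 247.96$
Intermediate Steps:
$\sqrt{277437 - 215955} = \sqrt{61482}$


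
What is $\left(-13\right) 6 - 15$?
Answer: $-93$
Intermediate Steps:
$\left(-13\right) 6 - 15 = -78 - 15 = -93$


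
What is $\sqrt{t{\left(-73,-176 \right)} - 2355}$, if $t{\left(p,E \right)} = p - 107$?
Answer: $13 i \sqrt{15} \approx 50.349 i$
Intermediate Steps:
$t{\left(p,E \right)} = -107 + p$ ($t{\left(p,E \right)} = p - 107 = -107 + p$)
$\sqrt{t{\left(-73,-176 \right)} - 2355} = \sqrt{\left(-107 - 73\right) - 2355} = \sqrt{-180 - 2355} = \sqrt{-2535} = 13 i \sqrt{15}$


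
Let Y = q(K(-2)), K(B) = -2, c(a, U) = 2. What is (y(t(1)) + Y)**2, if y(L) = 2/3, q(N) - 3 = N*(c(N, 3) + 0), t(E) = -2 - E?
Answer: 1/9 ≈ 0.11111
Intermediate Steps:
q(N) = 3 + 2*N (q(N) = 3 + N*(2 + 0) = 3 + N*2 = 3 + 2*N)
Y = -1 (Y = 3 + 2*(-2) = 3 - 4 = -1)
y(L) = 2/3 (y(L) = 2*(1/3) = 2/3)
(y(t(1)) + Y)**2 = (2/3 - 1)**2 = (-1/3)**2 = 1/9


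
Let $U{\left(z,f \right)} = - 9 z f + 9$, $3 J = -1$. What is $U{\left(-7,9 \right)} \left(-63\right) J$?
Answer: $12096$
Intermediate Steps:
$J = - \frac{1}{3}$ ($J = \frac{1}{3} \left(-1\right) = - \frac{1}{3} \approx -0.33333$)
$U{\left(z,f \right)} = 9 - 9 f z$ ($U{\left(z,f \right)} = - 9 f z + 9 = 9 - 9 f z$)
$U{\left(-7,9 \right)} \left(-63\right) J = \left(9 - 81 \left(-7\right)\right) \left(-63\right) \left(- \frac{1}{3}\right) = \left(9 + 567\right) \left(-63\right) \left(- \frac{1}{3}\right) = 576 \left(-63\right) \left(- \frac{1}{3}\right) = \left(-36288\right) \left(- \frac{1}{3}\right) = 12096$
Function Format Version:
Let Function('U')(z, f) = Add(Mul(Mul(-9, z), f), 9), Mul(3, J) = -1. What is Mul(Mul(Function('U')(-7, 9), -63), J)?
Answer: 12096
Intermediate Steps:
J = Rational(-1, 3) (J = Mul(Rational(1, 3), -1) = Rational(-1, 3) ≈ -0.33333)
Function('U')(z, f) = Add(9, Mul(-9, f, z)) (Function('U')(z, f) = Add(Mul(-9, f, z), 9) = Add(9, Mul(-9, f, z)))
Mul(Mul(Function('U')(-7, 9), -63), J) = Mul(Mul(Add(9, Mul(-9, 9, -7)), -63), Rational(-1, 3)) = Mul(Mul(Add(9, 567), -63), Rational(-1, 3)) = Mul(Mul(576, -63), Rational(-1, 3)) = Mul(-36288, Rational(-1, 3)) = 12096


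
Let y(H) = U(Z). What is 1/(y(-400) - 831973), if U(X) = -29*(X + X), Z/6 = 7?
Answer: -1/834409 ≈ -1.1985e-6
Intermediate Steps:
Z = 42 (Z = 6*7 = 42)
U(X) = -58*X
y(H) = -2436 (y(H) = -58*42 = -2436)
1/(y(-400) - 831973) = 1/(-2436 - 831973) = 1/(-834409) = -1/834409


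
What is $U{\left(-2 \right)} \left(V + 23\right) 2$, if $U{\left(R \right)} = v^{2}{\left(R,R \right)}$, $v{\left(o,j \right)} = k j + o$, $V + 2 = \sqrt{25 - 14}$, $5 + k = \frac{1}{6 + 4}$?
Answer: $\frac{63882}{25} + \frac{3042 \sqrt{11}}{25} \approx 2958.8$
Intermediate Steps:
$k = - \frac{49}{10}$ ($k = -5 + \frac{1}{6 + 4} = -5 + \frac{1}{10} = - \frac{49}{10} \approx -4.9$)
$V = -2 + \sqrt{11}$ ($V = -2 + \sqrt{25 - 14} = -2 + \sqrt{11} \approx 1.3166$)
$v{\left(o,j \right)} = o - \frac{49 j}{10}$ ($v{\left(o,j \right)} = - \frac{49 j}{10} + o = o - \frac{49 j}{10}$)
$U{\left(R \right)} = \frac{1521 R^{2}}{100}$ ($U{\left(R \right)} = \left(R - \frac{49 R}{10}\right)^{2} = \left(- \frac{39 R}{10}\right)^{2} = \frac{1521 R^{2}}{100}$)
$U{\left(-2 \right)} \left(V + 23\right) 2 = \frac{1521 \left(-2\right)^{2}}{100} \left(\left(-2 + \sqrt{11}\right) + 23\right) 2 = \frac{1521}{100} \cdot 4 \left(21 + \sqrt{11}\right) 2 = \frac{1521 \left(21 + \sqrt{11}\right)}{25} \cdot 2 = \left(\frac{31941}{25} + \frac{1521 \sqrt{11}}{25}\right) 2 = \frac{63882}{25} + \frac{3042 \sqrt{11}}{25}$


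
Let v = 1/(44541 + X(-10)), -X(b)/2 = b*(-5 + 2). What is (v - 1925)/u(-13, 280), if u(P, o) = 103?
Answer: -85625924/4581543 ≈ -18.689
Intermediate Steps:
X(b) = 6*b (X(b) = -2*b*(-5 + 2) = -2*b*(-3) = -(-6)*b = 6*b)
v = 1/44481 (v = 1/(44541 + 6*(-10)) = 1/(44541 - 60) = 1/44481 ≈ 2.2482e-5)
(v - 1925)/u(-13, 280) = (1/44481 - 1925)/103 = -85625924/44481*1/103 = -85625924/4581543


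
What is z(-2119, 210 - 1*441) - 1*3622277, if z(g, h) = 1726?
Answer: -3620551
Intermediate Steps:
z(-2119, 210 - 1*441) - 1*3622277 = 1726 - 1*3622277 = 1726 - 3622277 = -3620551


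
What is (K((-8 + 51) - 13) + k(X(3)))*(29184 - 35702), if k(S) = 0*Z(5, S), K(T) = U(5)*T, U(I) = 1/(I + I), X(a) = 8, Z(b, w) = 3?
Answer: -19554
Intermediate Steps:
U(I) = 1/(2*I)
K(T) = T/10 (K(T) = ((½)/5)*T = ((½)*(⅕))*T = T/10)
k(S) = 0 (k(S) = 0*3 = 0)
(K((-8 + 51) - 13) + k(X(3)))*(29184 - 35702) = (((-8 + 51) - 13)/10 + 0)*(29184 - 35702) = ((43 - 13)/10 + 0)*(-6518) = ((⅒)*30 + 0)*(-6518) = (3 + 0)*(-6518) = 3*(-6518) = -19554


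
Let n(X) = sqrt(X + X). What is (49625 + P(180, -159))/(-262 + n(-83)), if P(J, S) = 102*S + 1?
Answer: -4376448/34405 - 16704*I*sqrt(166)/34405 ≈ -127.2 - 6.2554*I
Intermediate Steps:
n(X) = sqrt(2)*sqrt(X) (n(X) = sqrt(2*X) = sqrt(2)*sqrt(X))
P(J, S) = 1 + 102*S
(49625 + P(180, -159))/(-262 + n(-83)) = (49625 + (1 + 102*(-159)))/(-262 + sqrt(2)*sqrt(-83)) = (49625 + (1 - 16218))/(-262 + sqrt(2)*(I*sqrt(83))) = (49625 - 16217)/(-262 + I*sqrt(166)) = 33408/(-262 + I*sqrt(166))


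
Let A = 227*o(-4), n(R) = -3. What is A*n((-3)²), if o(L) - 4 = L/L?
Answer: -3405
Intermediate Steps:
o(L) = 5 (o(L) = 4 + L/L = 4 + 1 = 5)
A = 1135 (A = 227*5 = 1135)
A*n((-3)²) = 1135*(-3) = -3405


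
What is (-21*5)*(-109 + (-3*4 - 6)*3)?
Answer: 17115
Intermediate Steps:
(-21*5)*(-109 + (-3*4 - 6)*3) = -105*(-109 + (-12 - 6)*3) = -105*(-109 - 18*3) = -105*(-109 - 54) = -105*(-163) = 17115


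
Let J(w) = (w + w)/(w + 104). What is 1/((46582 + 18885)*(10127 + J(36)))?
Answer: 35/23205629221 ≈ 1.5083e-9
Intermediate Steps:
J(w) = 2*w/(104 + w) (J(w) = (2*w)/(104 + w) = 2*w/(104 + w))
1/((46582 + 18885)*(10127 + J(36))) = 1/((46582 + 18885)*(10127 + 2*36/(104 + 36))) = 1/(65467*(10127 + 2*36/140)) = 1/(65467*(10127 + 2*36*(1/140))) = 1/(65467*(10127 + 18/35)) = 1/(65467*(354463/35)) = 1/(23205629221/35) = 35/23205629221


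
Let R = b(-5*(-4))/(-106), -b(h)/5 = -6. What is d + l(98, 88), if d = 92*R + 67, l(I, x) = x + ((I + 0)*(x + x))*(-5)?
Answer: -4563885/53 ≈ -86111.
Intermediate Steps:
b(h) = 30 (b(h) = -5*(-6) = 30)
l(I, x) = x - 10*I*x (l(I, x) = x + (I*(2*x))*(-5) = x + (2*I*x)*(-5) = x - 10*I*x)
R = -15/53 (R = 30/(-106) = 30*(-1/106) = -15/53 ≈ -0.28302)
d = 2171/53 (d = 92*(-15/53) + 67 = -1380/53 + 67 = 2171/53 ≈ 40.962)
d + l(98, 88) = 2171/53 + 88*(1 - 10*98) = 2171/53 + 88*(1 - 980) = 2171/53 + 88*(-979) = 2171/53 - 86152 = -4563885/53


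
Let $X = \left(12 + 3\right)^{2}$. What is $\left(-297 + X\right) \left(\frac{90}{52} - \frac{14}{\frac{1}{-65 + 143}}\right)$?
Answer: $\frac{1020492}{13} \approx 78499.0$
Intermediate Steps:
$X = 225$ ($X = 15^{2} = 225$)
$\left(-297 + X\right) \left(\frac{90}{52} - \frac{14}{\frac{1}{-65 + 143}}\right) = \left(-297 + 225\right) \left(\frac{90}{52} - \frac{14}{\frac{1}{-65 + 143}}\right) = - 72 \left(90 \cdot \frac{1}{52} - \frac{14}{\frac{1}{78}}\right) = - 72 \left(\frac{45}{26} - 14 \frac{1}{\frac{1}{78}}\right) = - 72 \left(\frac{45}{26} - 1092\right) = \left(-72\right) \left(- \frac{28347}{26}\right) = \frac{1020492}{13}$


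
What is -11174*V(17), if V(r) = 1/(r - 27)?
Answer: 5587/5 ≈ 1117.4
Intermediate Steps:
V(r) = 1/(-27 + r)
-11174*V(17) = -11174/(-27 + 17) = -11174/(-10) = -11174*(-⅒) = 5587/5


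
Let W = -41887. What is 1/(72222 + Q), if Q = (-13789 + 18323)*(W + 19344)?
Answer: -1/102137740 ≈ -9.7907e-9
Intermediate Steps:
Q = -102209962 (Q = (-13789 + 18323)*(-41887 + 19344) = 4534*(-22543) = -102209962)
1/(72222 + Q) = 1/(72222 - 102209962) = 1/(-102137740) = -1/102137740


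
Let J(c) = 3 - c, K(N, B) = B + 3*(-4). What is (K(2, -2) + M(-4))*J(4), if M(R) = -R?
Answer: 10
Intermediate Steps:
K(N, B) = -12 + B (K(N, B) = B - 12 = -12 + B)
(K(2, -2) + M(-4))*J(4) = ((-12 - 2) - 1*(-4))*(3 - 1*4) = (-14 + 4)*(3 - 4) = -10*(-1) = 10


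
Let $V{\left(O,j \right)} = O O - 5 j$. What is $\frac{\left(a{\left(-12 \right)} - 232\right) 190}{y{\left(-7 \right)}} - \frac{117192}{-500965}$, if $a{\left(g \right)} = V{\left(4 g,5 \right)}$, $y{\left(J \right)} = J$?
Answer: $- \frac{194839497106}{3506755} \approx -55561.0$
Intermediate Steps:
$V{\left(O,j \right)} = O^{2} - 5 j$
$a{\left(g \right)} = -25 + 16 g^{2}$ ($a{\left(g \right)} = \left(4 g\right)^{2} - 25 = 16 g^{2} - 25 = -25 + 16 g^{2}$)
$\frac{\left(a{\left(-12 \right)} - 232\right) 190}{y{\left(-7 \right)}} - \frac{117192}{-500965} = \frac{\left(\left(-25 + 16 \left(-12\right)^{2}\right) - 232\right) 190}{-7} - \frac{117192}{-500965} = \left(\left(-25 + 16 \cdot 144\right) - 232\right) 190 \left(- \frac{1}{7}\right) - - \frac{117192}{500965} = \left(\left(-25 + 2304\right) - 232\right) 190 \left(- \frac{1}{7}\right) + \frac{117192}{500965} = \left(2279 - 232\right) 190 \left(- \frac{1}{7}\right) + \frac{117192}{500965} = 2047 \cdot 190 \left(- \frac{1}{7}\right) + \frac{117192}{500965} = 388930 \left(- \frac{1}{7}\right) + \frac{117192}{500965} = - \frac{388930}{7} + \frac{117192}{500965} = - \frac{194839497106}{3506755}$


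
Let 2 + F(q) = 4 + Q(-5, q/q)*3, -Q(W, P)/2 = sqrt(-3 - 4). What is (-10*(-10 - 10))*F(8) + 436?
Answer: 836 - 1200*I*sqrt(7) ≈ 836.0 - 3174.9*I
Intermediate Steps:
Q(W, P) = -2*I*sqrt(7) (Q(W, P) = -2*sqrt(-3 - 4) = -2*I*sqrt(7))
F(q) = 2 - 6*I*sqrt(7) (F(q) = -2 + (4 - 2*I*sqrt(7)*3) = -2 + (4 - 6*I*sqrt(7)) = 2 - 6*I*sqrt(7))
(-10*(-10 - 10))*F(8) + 436 = (-10*(-10 - 10))*(2 - 6*I*sqrt(7)) + 436 = (-10*(-20))*(2 - 6*I*sqrt(7)) + 436 = 200*(2 - 6*I*sqrt(7)) + 436 = (400 - 1200*I*sqrt(7)) + 436 = 836 - 1200*I*sqrt(7)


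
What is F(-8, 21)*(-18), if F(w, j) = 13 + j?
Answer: -612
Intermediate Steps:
F(-8, 21)*(-18) = (13 + 21)*(-18) = 34*(-18) = -612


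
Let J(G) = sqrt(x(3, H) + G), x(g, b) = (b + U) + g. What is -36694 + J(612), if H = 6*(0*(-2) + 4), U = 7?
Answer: -36694 + sqrt(646) ≈ -36669.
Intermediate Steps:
H = 24 (H = 6*(0 + 4) = 6*4 = 24)
x(g, b) = 7 + b + g (x(g, b) = (b + 7) + g = (7 + b) + g = 7 + b + g)
J(G) = sqrt(34 + G) (J(G) = sqrt((7 + 24 + 3) + G) = sqrt(34 + G))
-36694 + J(612) = -36694 + sqrt(34 + 612) = -36694 + sqrt(646)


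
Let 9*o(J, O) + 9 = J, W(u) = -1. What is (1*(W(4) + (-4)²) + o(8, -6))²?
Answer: 17956/81 ≈ 221.68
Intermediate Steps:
o(J, O) = -1 + J/9
(1*(W(4) + (-4)²) + o(8, -6))² = (1*(-1 + (-4)²) + (-1 + (⅑)*8))² = (1*(-1 + 16) + (-1 + 8/9))² = (1*15 - ⅑)² = (15 - ⅑)² = (134/9)² = 17956/81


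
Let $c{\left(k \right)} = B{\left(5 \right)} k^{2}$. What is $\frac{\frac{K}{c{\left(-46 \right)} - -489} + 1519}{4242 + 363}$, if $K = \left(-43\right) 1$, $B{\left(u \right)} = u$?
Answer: $\frac{16813768}{50972745} \approx 0.32986$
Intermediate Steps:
$c{\left(k \right)} = 5 k^{2}$
$K = -43$
$\frac{\frac{K}{c{\left(-46 \right)} - -489} + 1519}{4242 + 363} = \frac{- \frac{43}{5 \left(-46\right)^{2} - -489} + 1519}{4242 + 363} = \frac{- \frac{43}{5 \cdot 2116 + 489} + 1519}{4605} = \left(- \frac{43}{10580 + 489} + 1519\right) \frac{1}{4605} = \left(- \frac{43}{11069} + 1519\right) \frac{1}{4605} = \frac{16813768}{11069} \cdot \frac{1}{4605} = \frac{16813768}{50972745}$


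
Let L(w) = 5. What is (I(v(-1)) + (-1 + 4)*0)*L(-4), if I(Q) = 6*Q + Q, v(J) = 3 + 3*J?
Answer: 0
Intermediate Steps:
I(Q) = 7*Q
(I(v(-1)) + (-1 + 4)*0)*L(-4) = (7*(3 + 3*(-1)) + (-1 + 4)*0)*5 = (7*(3 - 3) + 3*0)*5 = (7*0 + 0)*5 = (0 + 0)*5 = 0*5 = 0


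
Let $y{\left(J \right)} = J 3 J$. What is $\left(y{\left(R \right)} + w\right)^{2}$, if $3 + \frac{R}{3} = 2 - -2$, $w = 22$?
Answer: $2401$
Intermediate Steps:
$R = 3$ ($R = -9 + 3 \left(2 - -2\right) = -9 + 3 \left(2 + 2\right) = -9 + 3 \cdot 4 = -9 + 12 = 3$)
$y{\left(J \right)} = 3 J^{2}$ ($y{\left(J \right)} = 3 J J = 3 J^{2}$)
$\left(y{\left(R \right)} + w\right)^{2} = \left(3 \cdot 3^{2} + 22\right)^{2} = \left(3 \cdot 9 + 22\right)^{2} = \left(27 + 22\right)^{2} = 49^{2} = 2401$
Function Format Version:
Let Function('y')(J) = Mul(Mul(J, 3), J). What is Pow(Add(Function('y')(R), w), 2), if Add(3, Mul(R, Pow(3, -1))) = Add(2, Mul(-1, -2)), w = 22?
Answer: 2401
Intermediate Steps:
R = 3 (R = Add(-9, Mul(3, Add(2, Mul(-1, -2)))) = Add(-9, Mul(3, Add(2, 2))) = Add(-9, Mul(3, 4)) = Add(-9, 12) = 3)
Function('y')(J) = Mul(3, Pow(J, 2)) (Function('y')(J) = Mul(Mul(3, J), J) = Mul(3, Pow(J, 2)))
Pow(Add(Function('y')(R), w), 2) = Pow(Add(Mul(3, Pow(3, 2)), 22), 2) = Pow(Add(Mul(3, 9), 22), 2) = Pow(Add(27, 22), 2) = Pow(49, 2) = 2401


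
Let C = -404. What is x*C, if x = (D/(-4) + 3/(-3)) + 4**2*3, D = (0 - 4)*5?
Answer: -21008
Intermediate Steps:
D = -20 (D = -4*5 = -20)
x = 52 (x = (-20/(-4) + 3/(-3)) + 4**2*3 = (-20*(-1/4) + 3*(-1/3)) + 16*3 = (5 - 1) + 48 = 4 + 48 = 52)
x*C = 52*(-404) = -21008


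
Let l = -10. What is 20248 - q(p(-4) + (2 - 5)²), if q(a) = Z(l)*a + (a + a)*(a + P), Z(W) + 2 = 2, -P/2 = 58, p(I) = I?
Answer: 21358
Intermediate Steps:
P = -116 (P = -2*58 = -116)
Z(W) = 0 (Z(W) = -2 + 2 = 0)
q(a) = 2*a*(-116 + a) (q(a) = 0*a + (a + a)*(a - 116) = 0 + (2*a)*(-116 + a) = 0 + 2*a*(-116 + a) = 2*a*(-116 + a))
20248 - q(p(-4) + (2 - 5)²) = 20248 - 2*(-4 + (2 - 5)²)*(-116 + (-4 + (2 - 5)²)) = 20248 - 2*(-4 + (-3)²)*(-116 + (-4 + (-3)²)) = 20248 - 2*(-4 + 9)*(-116 + (-4 + 9)) = 20248 - 2*5*(-116 + 5) = 20248 - 2*5*(-111) = 20248 - 1*(-1110) = 20248 + 1110 = 21358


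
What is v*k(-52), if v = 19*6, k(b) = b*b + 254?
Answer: 337212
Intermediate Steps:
k(b) = 254 + b² (k(b) = b² + 254 = 254 + b²)
v = 114
v*k(-52) = 114*(254 + (-52)²) = 114*(254 + 2704) = 114*2958 = 337212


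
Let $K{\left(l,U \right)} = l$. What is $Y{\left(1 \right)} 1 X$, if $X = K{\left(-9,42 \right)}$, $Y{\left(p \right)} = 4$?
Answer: $-36$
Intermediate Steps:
$X = -9$
$Y{\left(1 \right)} 1 X = 4 \cdot 1 \left(-9\right) = 4 \left(-9\right) = -36$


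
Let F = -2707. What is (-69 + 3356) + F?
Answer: 580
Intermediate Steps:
(-69 + 3356) + F = (-69 + 3356) - 2707 = 3287 - 2707 = 580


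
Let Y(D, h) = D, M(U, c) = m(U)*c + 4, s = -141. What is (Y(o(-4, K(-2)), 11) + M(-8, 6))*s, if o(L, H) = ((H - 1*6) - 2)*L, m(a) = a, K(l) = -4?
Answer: -564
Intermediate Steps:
M(U, c) = 4 + U*c (M(U, c) = U*c + 4 = 4 + U*c)
o(L, H) = L*(-8 + H) (o(L, H) = ((H - 6) - 2)*L = ((-6 + H) - 2)*L = (-8 + H)*L = L*(-8 + H))
(Y(o(-4, K(-2)), 11) + M(-8, 6))*s = (-4*(-8 - 4) + (4 - 8*6))*(-141) = (-4*(-12) + (4 - 48))*(-141) = (48 - 44)*(-141) = 4*(-141) = -564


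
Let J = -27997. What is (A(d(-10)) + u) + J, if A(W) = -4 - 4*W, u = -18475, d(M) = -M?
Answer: -46516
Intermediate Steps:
(A(d(-10)) + u) + J = ((-4 - (-4)*(-10)) - 18475) - 27997 = ((-4 - 4*10) - 18475) - 27997 = ((-4 - 40) - 18475) - 27997 = (-44 - 18475) - 27997 = -18519 - 27997 = -46516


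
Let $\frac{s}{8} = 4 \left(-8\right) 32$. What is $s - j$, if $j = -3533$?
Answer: $-4659$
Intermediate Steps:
$s = -8192$ ($s = 8 \cdot 4 \left(-8\right) 32 = 8 \left(\left(-32\right) 32\right) = 8 \left(-1024\right) = -8192$)
$s - j = -8192 - -3533 = -8192 + 3533 = -4659$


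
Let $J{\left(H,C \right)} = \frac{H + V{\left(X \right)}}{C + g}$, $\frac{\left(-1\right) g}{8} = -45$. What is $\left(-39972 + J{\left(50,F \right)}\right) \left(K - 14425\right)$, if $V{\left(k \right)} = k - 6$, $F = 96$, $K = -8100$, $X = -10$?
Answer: $\frac{205283817475}{228} \approx 9.0037 \cdot 10^{8}$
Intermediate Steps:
$g = 360$ ($g = \left(-8\right) \left(-45\right) = 360$)
$V{\left(k \right)} = -6 + k$
$J{\left(H,C \right)} = \frac{-16 + H}{360 + C}$ ($J{\left(H,C \right)} = \frac{H - 16}{C + 360} = \frac{H - 16}{360 + C} = \frac{-16 + H}{360 + C}$)
$\left(-39972 + J{\left(50,F \right)}\right) \left(K - 14425\right) = \left(-39972 + \frac{-16 + 50}{360 + 96}\right) \left(-8100 - 14425\right) = \left(-39972 + \frac{1}{456} \cdot 34\right) \left(-22525\right) = \left(-39972 + \frac{17}{228}\right) \left(-22525\right) = \left(- \frac{9113599}{228}\right) \left(-22525\right) = \frac{205283817475}{228}$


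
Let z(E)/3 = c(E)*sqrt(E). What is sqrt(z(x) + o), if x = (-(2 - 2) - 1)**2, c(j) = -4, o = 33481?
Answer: sqrt(33469) ≈ 182.95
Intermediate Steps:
x = 1 (x = (-1*0 - 1)**2 = (0 - 1)**2 = (-1)**2 = 1)
z(E) = -12*sqrt(E) (z(E) = 3*(-4*sqrt(E)) = -12*sqrt(E))
sqrt(z(x) + o) = sqrt(-12*sqrt(1) + 33481) = sqrt(-12*1 + 33481) = sqrt(-12 + 33481) = sqrt(33469)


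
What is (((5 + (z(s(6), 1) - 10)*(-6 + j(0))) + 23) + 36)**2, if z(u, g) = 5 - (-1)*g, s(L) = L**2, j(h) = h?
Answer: 7744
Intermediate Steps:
z(u, g) = 5 + g
(((5 + (z(s(6), 1) - 10)*(-6 + j(0))) + 23) + 36)**2 = (((5 + ((5 + 1) - 10)*(-6 + 0)) + 23) + 36)**2 = (((5 + (6 - 10)*(-6)) + 23) + 36)**2 = (((5 - 4*(-6)) + 23) + 36)**2 = (((5 + 24) + 23) + 36)**2 = ((29 + 23) + 36)**2 = (52 + 36)**2 = 88**2 = 7744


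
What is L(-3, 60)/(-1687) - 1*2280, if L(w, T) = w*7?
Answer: -549477/241 ≈ -2280.0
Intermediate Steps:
L(w, T) = 7*w
L(-3, 60)/(-1687) - 1*2280 = (7*(-3))/(-1687) - 1*2280 = -21*(-1/1687) - 2280 = 3/241 - 2280 = -549477/241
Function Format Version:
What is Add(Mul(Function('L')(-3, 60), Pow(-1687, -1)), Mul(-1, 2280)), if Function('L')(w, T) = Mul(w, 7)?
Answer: Rational(-549477, 241) ≈ -2280.0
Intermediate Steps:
Function('L')(w, T) = Mul(7, w)
Add(Mul(Function('L')(-3, 60), Pow(-1687, -1)), Mul(-1, 2280)) = Add(Mul(Mul(7, -3), Pow(-1687, -1)), Mul(-1, 2280)) = Add(Mul(-21, Rational(-1, 1687)), -2280) = Add(Rational(3, 241), -2280) = Rational(-549477, 241)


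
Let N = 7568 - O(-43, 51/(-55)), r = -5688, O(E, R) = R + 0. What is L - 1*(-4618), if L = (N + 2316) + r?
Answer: 484821/55 ≈ 8814.9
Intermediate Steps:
O(E, R) = R
N = 416291/55 (N = 7568 - 51/(-55) = 7568 - 51*(-1)/55 = 7568 - 1*(-51/55) = 7568 + 51/55 = 416291/55 ≈ 7568.9)
L = 230831/55 (L = (416291/55 + 2316) - 5688 = 543671/55 - 5688 = 230831/55 ≈ 4196.9)
L - 1*(-4618) = 230831/55 - 1*(-4618) = 230831/55 + 4618 = 484821/55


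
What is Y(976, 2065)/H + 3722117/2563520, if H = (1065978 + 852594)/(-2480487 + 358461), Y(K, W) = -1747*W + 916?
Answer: 1634967022934421517/409858141120 ≈ 3.9891e+6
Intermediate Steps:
Y(K, W) = 916 - 1747*W
H = -319762/353671 (H = 1918572/(-2122026) = 1918572*(-1/2122026) = -319762/353671 ≈ -0.90412)
Y(976, 2065)/H + 3722117/2563520 = (916 - 1747*2065)/(-319762/353671) + 3722117/2563520 = (916 - 3607555)*(-353671/319762) + 3722117*(1/2563520) = -3606639*(-353671/319762) + 3722117/2563520 = 1275563621769/319762 + 3722117/2563520 = 1634967022934421517/409858141120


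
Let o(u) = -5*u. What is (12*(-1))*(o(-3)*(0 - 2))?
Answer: 360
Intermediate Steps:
(12*(-1))*(o(-3)*(0 - 2)) = (12*(-1))*((-5*(-3))*(0 - 2)) = -180*(-2) = -12*(-30) = 360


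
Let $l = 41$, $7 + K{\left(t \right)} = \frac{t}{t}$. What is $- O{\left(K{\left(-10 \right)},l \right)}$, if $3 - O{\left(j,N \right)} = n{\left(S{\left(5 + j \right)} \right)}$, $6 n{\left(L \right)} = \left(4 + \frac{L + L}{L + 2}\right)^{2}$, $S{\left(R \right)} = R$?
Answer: $- \frac{7}{3} \approx -2.3333$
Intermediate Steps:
$K{\left(t \right)} = -6$ ($K{\left(t \right)} = -7 + \frac{t}{t} = -7 + 1 = -6$)
$n{\left(L \right)} = \frac{\left(4 + \frac{2 L}{2 + L}\right)^{2}}{6}$ ($n{\left(L \right)} = \frac{\left(4 + \frac{L + L}{L + 2}\right)^{2}}{6} = \frac{\left(4 + \frac{2 L}{2 + L}\right)^{2}}{6}$)
$O{\left(j,N \right)} = 3 - \frac{2 \left(19 + 3 j\right)^{2}}{3 \left(7 + j\right)^{2}}$ ($O{\left(j,N \right)} = 3 - \frac{2 \left(4 + 3 \left(5 + j\right)\right)^{2}}{3 \left(2 + \left(5 + j\right)\right)^{2}} = 3 - \frac{2 \left(4 + \left(15 + 3 j\right)\right)^{2}}{3 \left(7 + j\right)^{2}} = 3 - \frac{2 \left(19 + 3 j\right)^{2}}{3 \left(7 + j\right)^{2}}$)
$- O{\left(K{\left(-10 \right)},l \right)} = - (3 - \frac{2 \left(19 + 3 \left(-6\right)\right)^{2}}{3 \left(7 - 6\right)^{2}}) = - (3 - \frac{2 \left(19 - 18\right)^{2}}{3 \cdot 1}) = - (3 - \frac{2 \cdot 1^{2}}{3}) = - (3 - \frac{2}{3} \cdot 1) = - (3 - \frac{2}{3}) = \left(-1\right) \frac{7}{3} = - \frac{7}{3}$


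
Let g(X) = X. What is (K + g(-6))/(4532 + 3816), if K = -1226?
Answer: -308/2087 ≈ -0.14758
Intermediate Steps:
(K + g(-6))/(4532 + 3816) = (-1226 - 6)/(4532 + 3816) = -1232/8348 = -1232*1/8348 = -308/2087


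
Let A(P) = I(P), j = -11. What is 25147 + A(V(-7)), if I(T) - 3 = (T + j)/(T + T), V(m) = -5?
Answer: 125758/5 ≈ 25152.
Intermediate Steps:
I(T) = 3 + (-11 + T)/(2*T) (I(T) = 3 + (T - 11)/(T + T) = 3 + (-11 + T)/((2*T)) = 3 + (-11 + T)*(1/(2*T)) = 3 + (-11 + T)/(2*T))
A(P) = (-11 + 7*P)/(2*P)
25147 + A(V(-7)) = 25147 + (1/2)*(-11 + 7*(-5))/(-5) = 25147 + (1/2)*(-1/5)*(-11 - 35) = 25147 + (1/2)*(-1/5)*(-46) = 25147 + 23/5 = 125758/5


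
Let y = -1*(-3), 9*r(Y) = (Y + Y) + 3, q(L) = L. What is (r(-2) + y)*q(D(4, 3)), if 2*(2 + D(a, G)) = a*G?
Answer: 104/9 ≈ 11.556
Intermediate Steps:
D(a, G) = -2 + G*a/2 (D(a, G) = -2 + (a*G)/2 = -2 + (G*a)/2 = -2 + G*a/2)
r(Y) = ⅓ + 2*Y/9 (r(Y) = ((Y + Y) + 3)/9 = (2*Y + 3)/9 = (3 + 2*Y)/9 = ⅓ + 2*Y/9)
y = 3
(r(-2) + y)*q(D(4, 3)) = ((⅓ + (2/9)*(-2)) + 3)*(-2 + (½)*3*4) = ((⅓ - 4/9) + 3)*(-2 + 6) = (-⅑ + 3)*4 = (26/9)*4 = 104/9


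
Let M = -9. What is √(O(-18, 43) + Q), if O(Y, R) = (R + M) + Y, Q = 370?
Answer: √386 ≈ 19.647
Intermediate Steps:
O(Y, R) = -9 + R + Y (O(Y, R) = (R - 9) + Y = (-9 + R) + Y = -9 + R + Y)
√(O(-18, 43) + Q) = √((-9 + 43 - 18) + 370) = √(16 + 370) = √386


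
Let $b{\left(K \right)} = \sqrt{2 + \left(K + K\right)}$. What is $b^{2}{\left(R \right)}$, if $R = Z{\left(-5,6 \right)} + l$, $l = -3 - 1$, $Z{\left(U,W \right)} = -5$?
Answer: $-16$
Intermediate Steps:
$l = -4$ ($l = -3 - 1 = -4$)
$R = -9$ ($R = -5 - 4 = -9$)
$b{\left(K \right)} = \sqrt{2 + 2 K}$
$b^{2}{\left(R \right)} = \left(\sqrt{2 + 2 \left(-9\right)}\right)^{2} = \left(\sqrt{2 - 18}\right)^{2} = \left(\sqrt{-16}\right)^{2} = \left(4 i\right)^{2} = -16$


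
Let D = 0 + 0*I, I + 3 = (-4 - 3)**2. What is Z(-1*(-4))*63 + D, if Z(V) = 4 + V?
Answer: 504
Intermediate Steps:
I = 46 (I = -3 + (-4 - 3)**2 = -3 + (-7)**2 = -3 + 49 = 46)
D = 0 (D = 0 + 0*46 = 0 + 0 = 0)
Z(-1*(-4))*63 + D = (4 - 1*(-4))*63 + 0 = (4 + 4)*63 + 0 = 8*63 + 0 = 504 + 0 = 504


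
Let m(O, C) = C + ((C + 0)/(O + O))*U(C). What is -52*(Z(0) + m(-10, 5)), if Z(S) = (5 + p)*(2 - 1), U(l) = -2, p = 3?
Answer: -702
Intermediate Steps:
Z(S) = 8 (Z(S) = (5 + 3)*(2 - 1) = 8*1 = 8)
m(O, C) = C - C/O (m(O, C) = C + ((C + 0)/(O + O))*(-2) = C + (C/((2*O)))*(-2) = C + (C*(1/(2*O)))*(-2) = C + (C/(2*O))*(-2) = C - C/O)
-52*(Z(0) + m(-10, 5)) = -52*(8 + (5 - 1*5/(-10))) = -52*(8 + (5 - 1*5*(-⅒))) = -52*(8 + (5 + ½)) = -52*(8 + 11/2) = -52*27/2 = -702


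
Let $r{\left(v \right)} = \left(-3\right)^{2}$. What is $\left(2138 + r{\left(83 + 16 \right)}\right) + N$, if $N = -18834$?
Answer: $-16687$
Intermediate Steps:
$r{\left(v \right)} = 9$
$\left(2138 + r{\left(83 + 16 \right)}\right) + N = \left(2138 + 9\right) - 18834 = 2147 - 18834 = -16687$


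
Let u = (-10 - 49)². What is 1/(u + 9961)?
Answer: 1/13442 ≈ 7.4394e-5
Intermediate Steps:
u = 3481 (u = (-59)² = 3481)
1/(u + 9961) = 1/(3481 + 9961) = 1/13442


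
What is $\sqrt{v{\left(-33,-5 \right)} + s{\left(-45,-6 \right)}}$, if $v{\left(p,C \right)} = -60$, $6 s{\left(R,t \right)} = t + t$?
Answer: $i \sqrt{62} \approx 7.874 i$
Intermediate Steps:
$s{\left(R,t \right)} = \frac{t}{3}$ ($s{\left(R,t \right)} = \frac{t + t}{6} = \frac{2 t}{6} = \frac{t}{3}$)
$\sqrt{v{\left(-33,-5 \right)} + s{\left(-45,-6 \right)}} = \sqrt{-60 + \frac{1}{3} \left(-6\right)} = \sqrt{-60 - 2} = \sqrt{-62} = i \sqrt{62}$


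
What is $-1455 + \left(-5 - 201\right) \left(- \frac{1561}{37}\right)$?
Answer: $\frac{267731}{37} \approx 7236.0$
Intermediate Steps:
$-1455 + \left(-5 - 201\right) \left(- \frac{1561}{37}\right) = -1455 + \left(-5 - 201\right) \left(\left(-1561\right) \frac{1}{37}\right) = -1455 - - \frac{321566}{37} = -1455 + \frac{321566}{37} = \frac{267731}{37}$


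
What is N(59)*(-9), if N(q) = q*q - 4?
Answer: -31293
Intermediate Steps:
N(q) = -4 + q**2 (N(q) = q**2 - 4 = -4 + q**2)
N(59)*(-9) = (-4 + 59**2)*(-9) = (-4 + 3481)*(-9) = 3477*(-9) = -31293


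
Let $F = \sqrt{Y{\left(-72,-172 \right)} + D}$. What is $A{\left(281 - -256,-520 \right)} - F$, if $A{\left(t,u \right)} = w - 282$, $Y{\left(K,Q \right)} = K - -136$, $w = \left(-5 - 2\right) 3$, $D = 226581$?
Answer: $-303 - \sqrt{226645} \approx -779.07$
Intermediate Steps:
$w = -21$ ($w = \left(-7\right) 3 = -21$)
$Y{\left(K,Q \right)} = 136 + K$ ($Y{\left(K,Q \right)} = K + 136 = 136 + K$)
$A{\left(t,u \right)} = -303$ ($A{\left(t,u \right)} = -21 - 282 = -303$)
$F = \sqrt{226645}$ ($F = \sqrt{\left(136 - 72\right) + 226581} = \sqrt{64 + 226581} = \sqrt{226645} \approx 476.07$)
$A{\left(281 - -256,-520 \right)} - F = -303 - \sqrt{226645}$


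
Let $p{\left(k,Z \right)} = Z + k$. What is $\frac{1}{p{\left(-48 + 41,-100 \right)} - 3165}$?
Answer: $- \frac{1}{3272} \approx -0.00030562$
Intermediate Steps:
$\frac{1}{p{\left(-48 + 41,-100 \right)} - 3165} = \frac{1}{\left(-100 + \left(-48 + 41\right)\right) - 3165} = \frac{1}{\left(-100 - 7\right) - 3165} = \frac{1}{-107 - 3165} = \frac{1}{-3272} = - \frac{1}{3272}$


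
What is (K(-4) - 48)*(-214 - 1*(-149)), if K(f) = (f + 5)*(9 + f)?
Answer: 2795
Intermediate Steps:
K(f) = (5 + f)*(9 + f)
(K(-4) - 48)*(-214 - 1*(-149)) = ((45 + (-4)² + 14*(-4)) - 48)*(-214 - 1*(-149)) = ((45 + 16 - 56) - 48)*(-214 + 149) = (5 - 48)*(-65) = -43*(-65) = 2795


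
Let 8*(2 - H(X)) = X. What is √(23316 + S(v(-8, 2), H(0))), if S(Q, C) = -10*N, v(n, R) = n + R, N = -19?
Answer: √23506 ≈ 153.32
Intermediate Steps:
H(X) = 2 - X/8
v(n, R) = R + n
S(Q, C) = 190 (S(Q, C) = -10*(-19) = 190)
√(23316 + S(v(-8, 2), H(0))) = √(23316 + 190) = √23506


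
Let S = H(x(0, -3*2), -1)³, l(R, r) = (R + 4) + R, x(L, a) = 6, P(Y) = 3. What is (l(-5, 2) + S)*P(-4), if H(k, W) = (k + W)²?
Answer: 46857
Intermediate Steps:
H(k, W) = (W + k)²
l(R, r) = 4 + 2*R (l(R, r) = (4 + R) + R = 4 + 2*R)
S = 15625 (S = ((-1 + 6)²)³ = (5²)³ = 25³ = 15625)
(l(-5, 2) + S)*P(-4) = ((4 + 2*(-5)) + 15625)*3 = ((4 - 10) + 15625)*3 = (-6 + 15625)*3 = 15619*3 = 46857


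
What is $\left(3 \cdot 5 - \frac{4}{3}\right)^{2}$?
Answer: $\frac{1681}{9} \approx 186.78$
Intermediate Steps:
$\left(3 \cdot 5 - \frac{4}{3}\right)^{2} = \left(15 - \frac{4}{3}\right)^{2} = \left(\frac{41}{3}\right)^{2} = \frac{1681}{9}$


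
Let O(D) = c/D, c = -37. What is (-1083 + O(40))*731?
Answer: -31693967/40 ≈ -7.9235e+5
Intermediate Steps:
O(D) = -37/D
(-1083 + O(40))*731 = (-1083 - 37/40)*731 = -43357/40*731 = -31693967/40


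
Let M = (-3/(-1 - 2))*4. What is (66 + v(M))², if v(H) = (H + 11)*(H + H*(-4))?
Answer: 12996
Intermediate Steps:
M = 4 (M = (-3/(-3))*4 = -⅓*(-3)*4 = 1*4 = 4)
v(H) = -3*H*(11 + H) (v(H) = (11 + H)*(H - 4*H) = (11 + H)*(-3*H) = -3*H*(11 + H))
(66 + v(M))² = (66 - 3*4*(11 + 4))² = (66 - 3*4*15)² = (66 - 180)² = (-114)² = 12996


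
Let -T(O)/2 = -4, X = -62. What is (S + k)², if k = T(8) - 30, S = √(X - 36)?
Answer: 386 - 308*I*√2 ≈ 386.0 - 435.58*I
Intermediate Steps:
T(O) = 8 (T(O) = -2*(-4) = 8)
S = 7*I*√2 (S = √(-62 - 36) = √(-98) = 7*I*√2 ≈ 9.8995*I)
k = -22 (k = 8 - 30 = -22)
(S + k)² = (7*I*√2 - 22)² = (-22 + 7*I*√2)²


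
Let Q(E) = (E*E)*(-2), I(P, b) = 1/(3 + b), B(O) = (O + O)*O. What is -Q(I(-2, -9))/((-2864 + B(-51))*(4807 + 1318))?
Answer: 1/257764500 ≈ 3.8795e-9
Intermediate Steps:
B(O) = 2*O² (B(O) = (2*O)*O = 2*O²)
Q(E) = -2*E² (Q(E) = E²*(-2) = -2*E²)
-Q(I(-2, -9))/((-2864 + B(-51))*(4807 + 1318)) = -(-2/(3 - 9)²)/((-2864 + 2*(-51)²)*(4807 + 1318)) = -(-2*(1/(-6))²)/((-2864 + 2*2601)*6125) = -(-2*(-⅙)²)/((-2864 + 5202)*6125) = -(-2*1/36)/(2338*6125) = -(-1)/(18*14320250) = -1*(-1/257764500) = 1/257764500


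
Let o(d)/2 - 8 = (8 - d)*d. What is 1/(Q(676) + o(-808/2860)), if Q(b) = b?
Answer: 511225/351375212 ≈ 0.0014549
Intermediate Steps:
o(d) = 16 + 2*d*(8 - d) (o(d) = 16 + 2*((8 - d)*d) = 16 + 2*(d*(8 - d)) = 16 + 2*d*(8 - d))
1/(Q(676) + o(-808/2860)) = 1/(676 + (16 - 2*(-808/2860)**2 + 16*(-808/2860))) = 1/(676 + (16 - 2*(-808*1/2860)**2 + 16*(-808*1/2860))) = 1/(676 + (16 - 2*(-202/715)**2 + 16*(-202/715))) = 1/(676 + (16 - 2*40804/511225 - 3232/715)) = 1/(676 + (16 - 81608/511225 - 3232/715)) = 1/(676 + 5787112/511225) = 1/(351375212/511225) = 511225/351375212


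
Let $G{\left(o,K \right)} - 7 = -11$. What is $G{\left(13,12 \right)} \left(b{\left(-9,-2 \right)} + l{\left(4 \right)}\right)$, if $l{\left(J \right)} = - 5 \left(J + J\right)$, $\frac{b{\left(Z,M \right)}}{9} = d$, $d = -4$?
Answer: $304$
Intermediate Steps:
$b{\left(Z,M \right)} = -36$ ($b{\left(Z,M \right)} = 9 \left(-4\right) = -36$)
$G{\left(o,K \right)} = -4$ ($G{\left(o,K \right)} = 7 - 11 = -4$)
$l{\left(J \right)} = - 10 J$ ($l{\left(J \right)} = - 5 \cdot 2 J = - 10 J$)
$G{\left(13,12 \right)} \left(b{\left(-9,-2 \right)} + l{\left(4 \right)}\right) = - 4 \left(-36 - 40\right) = \left(-4\right) \left(-76\right) = 304$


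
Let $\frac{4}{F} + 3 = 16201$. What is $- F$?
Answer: $- \frac{2}{8099} \approx -0.00024694$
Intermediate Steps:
$F = \frac{2}{8099}$ ($F = \frac{4}{-3 + 16201} = \frac{4}{16198} = 4 \cdot \frac{1}{16198} = \frac{2}{8099} \approx 0.00024694$)
$- F = \left(-1\right) \frac{2}{8099} = - \frac{2}{8099}$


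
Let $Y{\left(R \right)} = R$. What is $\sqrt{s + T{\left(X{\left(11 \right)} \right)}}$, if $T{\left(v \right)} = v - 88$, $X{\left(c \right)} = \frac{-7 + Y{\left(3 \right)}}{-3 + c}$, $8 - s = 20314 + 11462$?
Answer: $\frac{13 i \sqrt{754}}{2} \approx 178.48 i$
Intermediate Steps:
$s = -31768$ ($s = 8 - \left(20314 + 11462\right) = 8 - 31776 = -31768$)
$X{\left(c \right)} = - \frac{4}{-3 + c}$ ($X{\left(c \right)} = \frac{-7 + 3}{-3 + c} = - \frac{4}{-3 + c}$)
$T{\left(v \right)} = -88 + v$
$\sqrt{s + T{\left(X{\left(11 \right)} \right)}} = \sqrt{-31768 - \left(88 + \frac{4}{-3 + 11}\right)} = \sqrt{-31768 - \left(88 + \frac{4}{8}\right)} = \sqrt{-31768 - \frac{177}{2}} = \sqrt{- \frac{63713}{2}} = \frac{13 i \sqrt{754}}{2}$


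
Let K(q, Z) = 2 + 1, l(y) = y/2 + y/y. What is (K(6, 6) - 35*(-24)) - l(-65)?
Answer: 1749/2 ≈ 874.50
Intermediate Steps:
l(y) = 1 + y/2 (l(y) = y*(½) + 1 = y/2 + 1 = 1 + y/2)
K(q, Z) = 3
(K(6, 6) - 35*(-24)) - l(-65) = (3 - 35*(-24)) - (1 + (½)*(-65)) = (3 + 840) - (1 - 65/2) = 843 - 1*(-63/2) = 843 + 63/2 = 1749/2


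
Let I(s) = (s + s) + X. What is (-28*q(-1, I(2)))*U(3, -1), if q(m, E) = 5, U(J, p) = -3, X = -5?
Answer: 420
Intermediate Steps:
I(s) = -5 + 2*s (I(s) = (s + s) - 5 = 2*s - 5 = -5 + 2*s)
(-28*q(-1, I(2)))*U(3, -1) = -28*5*(-3) = -140*(-3) = 420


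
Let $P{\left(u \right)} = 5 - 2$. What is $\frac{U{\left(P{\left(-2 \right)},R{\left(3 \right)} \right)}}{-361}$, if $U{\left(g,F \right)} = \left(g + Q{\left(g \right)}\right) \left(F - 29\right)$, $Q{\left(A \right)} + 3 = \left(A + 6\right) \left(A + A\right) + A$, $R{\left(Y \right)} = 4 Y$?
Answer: $\frac{51}{19} \approx 2.6842$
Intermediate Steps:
$P{\left(u \right)} = 3$
$Q{\left(A \right)} = -3 + A + 2 A \left(6 + A\right)$ ($Q{\left(A \right)} = -3 + \left(\left(A + 6\right) \left(A + A\right) + A\right) = -3 + \left(\left(6 + A\right) 2 A + A\right) = -3 + \left(2 A \left(6 + A\right) + A\right) = -3 + \left(A + 2 A \left(6 + A\right)\right) = -3 + A + 2 A \left(6 + A\right)$)
$U{\left(g,F \right)} = \left(-29 + F\right) \left(-3 + 2 g^{2} + 14 g\right)$ ($U{\left(g,F \right)} = \left(g + \left(-3 + 2 g^{2} + 13 g\right)\right) \left(F - 29\right) = \left(-3 + 2 g^{2} + 14 g\right) \left(-29 + F\right) = \left(-29 + F\right) \left(-3 + 2 g^{2} + 14 g\right)$)
$\frac{U{\left(P{\left(-2 \right)},R{\left(3 \right)} \right)}}{-361} = \frac{87 - 1218 - 58 \cdot 3^{2} + 4 \cdot 3 \cdot 3 + 4 \cdot 3 \left(-3 + 2 \cdot 3^{2} + 13 \cdot 3\right)}{-361} = \left(87 - 1218 - 522 + 12 \cdot 3 + 12 \left(-3 + 2 \cdot 9 + 39\right)\right) \left(- \frac{1}{361}\right) = \left(87 - 1218 - 522 + 36 + 12 \left(-3 + 18 + 39\right)\right) \left(- \frac{1}{361}\right) = \left(87 - 1218 - 522 + 36 + 12 \cdot 54\right) \left(- \frac{1}{361}\right) = \left(87 - 1218 - 522 + 36 + 648\right) \left(- \frac{1}{361}\right) = \left(-969\right) \left(- \frac{1}{361}\right) = \frac{51}{19}$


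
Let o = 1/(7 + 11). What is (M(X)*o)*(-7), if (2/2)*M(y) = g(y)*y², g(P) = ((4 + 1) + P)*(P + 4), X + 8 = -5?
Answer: -4732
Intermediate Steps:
X = -13 (X = -8 - 5 = -13)
o = 1/18 ≈ 0.055556
g(P) = (4 + P)*(5 + P) (g(P) = (5 + P)*(4 + P) = (4 + P)*(5 + P))
M(y) = y²*(20 + y² + 9*y) (M(y) = (20 + y² + 9*y)*y² = y²*(20 + y² + 9*y))
(M(X)*o)*(-7) = (((-13)²*(20 + (-13)² + 9*(-13)))*(1/18))*(-7) = ((169*(20 + 169 - 117))*(1/18))*(-7) = ((169*72)*(1/18))*(-7) = (12168*(1/18))*(-7) = 676*(-7) = -4732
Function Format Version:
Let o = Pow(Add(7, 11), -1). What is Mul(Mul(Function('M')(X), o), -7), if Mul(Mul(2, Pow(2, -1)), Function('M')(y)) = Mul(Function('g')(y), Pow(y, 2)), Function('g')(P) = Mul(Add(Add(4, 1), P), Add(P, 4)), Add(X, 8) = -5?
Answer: -4732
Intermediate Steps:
X = -13 (X = Add(-8, -5) = -13)
o = Rational(1, 18) (o = Pow(18, -1) = Rational(1, 18) ≈ 0.055556)
Function('g')(P) = Mul(Add(4, P), Add(5, P)) (Function('g')(P) = Mul(Add(5, P), Add(4, P)) = Mul(Add(4, P), Add(5, P)))
Function('M')(y) = Mul(Pow(y, 2), Add(20, Pow(y, 2), Mul(9, y))) (Function('M')(y) = Mul(Add(20, Pow(y, 2), Mul(9, y)), Pow(y, 2)) = Mul(Pow(y, 2), Add(20, Pow(y, 2), Mul(9, y))))
Mul(Mul(Function('M')(X), o), -7) = Mul(Mul(Mul(Pow(-13, 2), Add(20, Pow(-13, 2), Mul(9, -13))), Rational(1, 18)), -7) = Mul(Mul(Mul(169, Add(20, 169, -117)), Rational(1, 18)), -7) = Mul(Mul(Mul(169, 72), Rational(1, 18)), -7) = Mul(Mul(12168, Rational(1, 18)), -7) = Mul(676, -7) = -4732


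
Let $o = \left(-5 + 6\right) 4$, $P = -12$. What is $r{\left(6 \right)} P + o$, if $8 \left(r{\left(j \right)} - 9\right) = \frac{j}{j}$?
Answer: $- \frac{211}{2} \approx -105.5$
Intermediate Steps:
$o = 4$ ($o = 1 \cdot 4 = 4$)
$r{\left(j \right)} = \frac{73}{8}$ ($r{\left(j \right)} = 9 + \frac{j \frac{1}{j}}{8} = 9 + \frac{1}{8} \cdot 1 = 9 + \frac{1}{8} = \frac{73}{8}$)
$r{\left(6 \right)} P + o = \frac{73}{8} \left(-12\right) + 4 = - \frac{219}{2} + 4 = - \frac{211}{2}$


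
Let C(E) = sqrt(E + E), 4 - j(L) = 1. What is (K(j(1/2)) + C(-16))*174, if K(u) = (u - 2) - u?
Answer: -348 + 696*I*sqrt(2) ≈ -348.0 + 984.29*I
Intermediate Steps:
j(L) = 3 (j(L) = 4 - 1*1 = 4 - 1 = 3)
K(u) = -2 (K(u) = (-2 + u) - u = -2)
C(E) = sqrt(2)*sqrt(E) (C(E) = sqrt(2*E) = sqrt(2)*sqrt(E))
(K(j(1/2)) + C(-16))*174 = (-2 + sqrt(2)*sqrt(-16))*174 = (-2 + sqrt(2)*(4*I))*174 = (-2 + 4*I*sqrt(2))*174 = -348 + 696*I*sqrt(2)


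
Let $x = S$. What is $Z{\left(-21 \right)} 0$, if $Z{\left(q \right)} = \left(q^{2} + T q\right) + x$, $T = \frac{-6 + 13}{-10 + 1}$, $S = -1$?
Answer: $0$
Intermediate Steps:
$T = - \frac{7}{9}$ ($T = \frac{7}{-9} = 7 \left(- \frac{1}{9}\right) = - \frac{7}{9} \approx -0.77778$)
$x = -1$
$Z{\left(q \right)} = -1 + q^{2} - \frac{7 q}{9}$ ($Z{\left(q \right)} = \left(q^{2} - \frac{7 q}{9}\right) - 1 = -1 + q^{2} - \frac{7 q}{9}$)
$Z{\left(-21 \right)} 0 = \left(-1 + \left(-21\right)^{2} - - \frac{49}{3}\right) 0 = \left(-1 + 441 + \frac{49}{3}\right) 0 = \frac{1369}{3} \cdot 0 = 0$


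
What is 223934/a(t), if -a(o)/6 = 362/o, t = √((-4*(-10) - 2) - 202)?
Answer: -111967*I*√41/543 ≈ -1320.3*I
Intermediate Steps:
t = 2*I*√41 (t = √((40 - 2) - 202) = √(38 - 202) = √(-164) = 2*I*√41 ≈ 12.806*I)
a(o) = -2172/o
223934/a(t) = 223934/((-2172*(-I*√41/82))) = 223934/((-(-1086)*I*√41/41)) = 223934/((1086*I*√41/41)) = 223934*(-I*√41/1086) = -111967*I*√41/543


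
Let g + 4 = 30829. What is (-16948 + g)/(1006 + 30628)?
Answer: 13877/31634 ≈ 0.43867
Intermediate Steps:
g = 30825 (g = -4 + 30829 = 30825)
(-16948 + g)/(1006 + 30628) = (-16948 + 30825)/(1006 + 30628) = 13877/31634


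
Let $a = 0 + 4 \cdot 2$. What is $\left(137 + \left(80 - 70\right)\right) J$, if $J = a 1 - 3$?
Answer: $735$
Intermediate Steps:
$a = 8$ ($a = 0 + 8 = 8$)
$J = 5$ ($J = 8 \cdot 1 - 3 = 8 - 3 = 5$)
$\left(137 + \left(80 - 70\right)\right) J = \left(137 + \left(80 - 70\right)\right) 5 = \left(137 + 10\right) 5 = 147 \cdot 5 = 735$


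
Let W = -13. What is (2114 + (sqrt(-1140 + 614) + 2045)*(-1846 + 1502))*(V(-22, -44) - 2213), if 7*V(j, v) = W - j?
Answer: 10858548412/7 + 5325808*I*sqrt(526)/7 ≈ 1.5512e+9 + 1.7449e+7*I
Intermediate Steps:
V(j, v) = -13/7 - j/7 (V(j, v) = (-13 - j)/7 = -13/7 - j/7)
(2114 + (sqrt(-1140 + 614) + 2045)*(-1846 + 1502))*(V(-22, -44) - 2213) = (2114 + (sqrt(-1140 + 614) + 2045)*(-1846 + 1502))*((-13/7 - 1/7*(-22)) - 2213) = (2114 + (sqrt(-526) + 2045)*(-344))*((-13/7 + 22/7) - 2213) = (2114 + (I*sqrt(526) + 2045)*(-344))*(9/7 - 2213) = (2114 + (2045 + I*sqrt(526))*(-344))*(-15482/7) = (2114 + (-703480 - 344*I*sqrt(526)))*(-15482/7) = (-701366 - 344*I*sqrt(526))*(-15482/7) = 10858548412/7 + 5325808*I*sqrt(526)/7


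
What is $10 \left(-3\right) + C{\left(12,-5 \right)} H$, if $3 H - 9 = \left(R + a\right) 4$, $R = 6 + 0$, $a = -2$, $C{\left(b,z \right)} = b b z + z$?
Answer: $- \frac{18215}{3} \approx -6071.7$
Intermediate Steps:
$C{\left(b,z \right)} = z + z b^{2}$ ($C{\left(b,z \right)} = b^{2} z + z = z b^{2} + z = z + z b^{2}$)
$R = 6$
$H = \frac{25}{3}$ ($H = 3 + \frac{\left(6 - 2\right) 4}{3} = 3 + \frac{4 \cdot 4}{3} = 3 + \frac{1}{3} \cdot 16 = 3 + \frac{16}{3} = \frac{25}{3} \approx 8.3333$)
$10 \left(-3\right) + C{\left(12,-5 \right)} H = 10 \left(-3\right) + - 5 \left(1 + 12^{2}\right) \frac{25}{3} = -30 + - 5 \left(1 + 144\right) \frac{25}{3} = -30 + \left(-5\right) 145 \cdot \frac{25}{3} = -30 - \frac{18125}{3} = - \frac{18215}{3}$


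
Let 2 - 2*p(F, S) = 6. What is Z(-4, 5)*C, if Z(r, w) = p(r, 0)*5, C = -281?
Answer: 2810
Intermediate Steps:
p(F, S) = -2 (p(F, S) = 1 - ½*6 = 1 - 3 = -2)
Z(r, w) = -10 (Z(r, w) = -2*5 = -10)
Z(-4, 5)*C = -10*(-281) = 2810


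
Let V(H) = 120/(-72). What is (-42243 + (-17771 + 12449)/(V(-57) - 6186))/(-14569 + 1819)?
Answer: 261380281/78892750 ≈ 3.3131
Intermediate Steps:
V(H) = -5/3 (V(H) = 120*(-1/72) = -5/3)
(-42243 + (-17771 + 12449)/(V(-57) - 6186))/(-14569 + 1819) = (-42243 + (-17771 + 12449)/(-5/3 - 6186))/(-14569 + 1819) = (-42243 - 5322/(-18563/3))/(-12750) = (-42243 - 5322*(-3/18563))*(-1/12750) = (-42243 + 15966/18563)*(-1/12750) = -784140843/18563*(-1/12750) = 261380281/78892750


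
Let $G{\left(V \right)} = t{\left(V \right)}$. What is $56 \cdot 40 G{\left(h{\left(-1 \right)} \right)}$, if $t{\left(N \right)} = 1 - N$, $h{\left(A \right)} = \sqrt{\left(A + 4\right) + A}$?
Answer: $2240 - 2240 \sqrt{2} \approx -927.84$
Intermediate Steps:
$h{\left(A \right)} = \sqrt{4 + 2 A}$ ($h{\left(A \right)} = \sqrt{\left(4 + A\right) + A} = \sqrt{4 + 2 A}$)
$G{\left(V \right)} = 1 - V$
$56 \cdot 40 G{\left(h{\left(-1 \right)} \right)} = 56 \cdot 40 \left(1 - \sqrt{4 + 2 \left(-1\right)}\right) = 2240 \left(1 - \sqrt{4 - 2}\right) = 2240 \left(1 - \sqrt{2}\right) = 2240 - 2240 \sqrt{2}$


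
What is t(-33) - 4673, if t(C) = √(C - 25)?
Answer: -4673 + I*√58 ≈ -4673.0 + 7.6158*I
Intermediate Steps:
t(C) = √(-25 + C)
t(-33) - 4673 = √(-25 - 33) - 4673 = √(-58) - 4673 = I*√58 - 4673 = -4673 + I*√58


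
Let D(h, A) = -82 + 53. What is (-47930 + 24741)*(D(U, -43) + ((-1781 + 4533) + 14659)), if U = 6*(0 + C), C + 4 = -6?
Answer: -403071198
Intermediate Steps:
C = -10 (C = -4 - 6 = -10)
U = -60 (U = 6*(0 - 10) = 6*(-10) = -60)
D(h, A) = -29
(-47930 + 24741)*(D(U, -43) + ((-1781 + 4533) + 14659)) = (-47930 + 24741)*(-29 + ((-1781 + 4533) + 14659)) = -23189*(-29 + (2752 + 14659)) = -23189*(-29 + 17411) = -23189*17382 = -403071198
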